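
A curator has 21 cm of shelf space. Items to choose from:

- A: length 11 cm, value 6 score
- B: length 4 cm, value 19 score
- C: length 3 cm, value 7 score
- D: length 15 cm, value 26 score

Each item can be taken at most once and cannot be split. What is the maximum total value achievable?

Check high-value combinations within 21 cm:
- B+D: length 4+15=19, value 19+26=45
- C+D: length 3+15=18, value 7+26=33
- A+B+C: length 11+4+3=18, value 6+19+7=32
- B+C: length 4+3=7, value 19+7=26
- D: length 15, value 26
Best: 45 score.

45 score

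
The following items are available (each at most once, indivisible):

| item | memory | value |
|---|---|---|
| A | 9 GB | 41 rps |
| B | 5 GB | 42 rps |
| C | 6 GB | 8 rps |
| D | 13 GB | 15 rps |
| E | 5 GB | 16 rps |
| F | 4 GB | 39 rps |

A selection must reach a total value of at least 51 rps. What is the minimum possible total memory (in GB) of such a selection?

9

Subsets with value ≥ 51, sorted by total memory:
- B+F: memory 9, value 81
- E+F: memory 9, value 55
Minimum memory: 9 GB.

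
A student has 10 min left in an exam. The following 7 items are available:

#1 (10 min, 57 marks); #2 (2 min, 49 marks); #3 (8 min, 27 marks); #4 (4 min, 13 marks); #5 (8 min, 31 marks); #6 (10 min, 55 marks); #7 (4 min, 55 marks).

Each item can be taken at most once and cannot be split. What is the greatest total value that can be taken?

117 marks

Check high-value combinations within 10 min:
- #2+#4+#7: time 2+4+4=10, value 49+13+55=117
- #2+#7: time 2+4=6, value 49+55=104
- #2+#5: time 2+8=10, value 49+31=80
- #2+#3: time 2+8=10, value 49+27=76
- #4+#7: time 4+4=8, value 13+55=68
Best: 117 marks.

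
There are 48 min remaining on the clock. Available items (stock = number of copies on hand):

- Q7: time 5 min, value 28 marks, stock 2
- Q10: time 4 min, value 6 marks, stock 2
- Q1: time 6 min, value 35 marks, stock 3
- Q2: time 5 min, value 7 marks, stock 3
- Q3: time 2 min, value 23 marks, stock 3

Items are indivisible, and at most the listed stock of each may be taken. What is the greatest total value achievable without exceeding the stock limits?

Top feasible selections:
- 2×Q7 + 1×Q10 + 3×Q1 + 2×Q2 + 3×Q3: time 48, value 250
- 2×Q7 + 2×Q10 + 3×Q1 + 1×Q2 + 3×Q3: time 47, value 249
- 2×Q7 + 3×Q1 + 2×Q2 + 3×Q3: time 44, value 244
- 2×Q7 + 1×Q10 + 3×Q1 + 1×Q2 + 3×Q3: time 43, value 243
Best: 250 marks.

250 marks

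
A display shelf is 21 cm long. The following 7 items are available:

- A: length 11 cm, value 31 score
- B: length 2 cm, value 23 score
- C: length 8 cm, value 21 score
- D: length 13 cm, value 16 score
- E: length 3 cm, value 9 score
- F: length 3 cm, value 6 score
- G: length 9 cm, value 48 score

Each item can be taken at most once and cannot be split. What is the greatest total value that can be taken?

This is a 0/1 knapsack; check combinations near the capacity.
- B+C+G: length 2+8+9=19, value 23+21+48=92
- B+E+F+G: length 2+3+3+9=17, value 23+9+6+48=86
- B+E+G: length 2+3+9=14, value 23+9+48=80
- A+G: length 11+9=20, value 31+48=79
- C+E+G: length 8+3+9=20, value 21+9+48=78
Best: 92 score.

92 score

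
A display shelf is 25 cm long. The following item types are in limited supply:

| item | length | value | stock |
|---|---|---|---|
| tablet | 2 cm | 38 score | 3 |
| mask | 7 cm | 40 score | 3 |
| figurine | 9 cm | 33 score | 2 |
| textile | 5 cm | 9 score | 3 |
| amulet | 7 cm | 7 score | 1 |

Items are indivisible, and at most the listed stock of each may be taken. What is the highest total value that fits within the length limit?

Top feasible selections:
- 3×tablet + 2×mask + 1×textile: length 25, value 203
- 2×tablet + 3×mask: length 25, value 196
- 3×tablet + 2×mask: length 20, value 194
Best: 203 score.

203 score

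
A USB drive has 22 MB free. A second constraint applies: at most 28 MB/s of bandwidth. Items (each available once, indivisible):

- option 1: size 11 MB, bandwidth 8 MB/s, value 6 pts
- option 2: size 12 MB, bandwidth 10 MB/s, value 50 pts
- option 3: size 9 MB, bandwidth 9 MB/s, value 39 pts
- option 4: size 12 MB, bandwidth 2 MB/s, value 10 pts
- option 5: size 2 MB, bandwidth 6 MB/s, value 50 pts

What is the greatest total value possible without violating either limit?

Feasible sets respecting both limits:
- option 2+option 5: size 14, bandwidth 16, value 100
- option 1+option 3+option 5: size 22, bandwidth 23, value 95
- option 2+option 3: size 21, bandwidth 19, value 89
- option 3+option 5: size 11, bandwidth 15, value 89
Best: 100 pts.

100 pts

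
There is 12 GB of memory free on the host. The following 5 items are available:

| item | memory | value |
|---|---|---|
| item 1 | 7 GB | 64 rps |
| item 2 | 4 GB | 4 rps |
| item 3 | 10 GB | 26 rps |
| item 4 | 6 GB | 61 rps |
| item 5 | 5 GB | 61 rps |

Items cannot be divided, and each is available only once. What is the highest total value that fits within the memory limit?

125 rps

Check high-value combinations within 12 GB:
- item 1+item 5: memory 7+5=12, value 64+61=125
- item 4+item 5: memory 6+5=11, value 61+61=122
- item 1+item 2: memory 7+4=11, value 64+4=68
- item 2+item 5: memory 4+5=9, value 4+61=65
Best: 125 rps.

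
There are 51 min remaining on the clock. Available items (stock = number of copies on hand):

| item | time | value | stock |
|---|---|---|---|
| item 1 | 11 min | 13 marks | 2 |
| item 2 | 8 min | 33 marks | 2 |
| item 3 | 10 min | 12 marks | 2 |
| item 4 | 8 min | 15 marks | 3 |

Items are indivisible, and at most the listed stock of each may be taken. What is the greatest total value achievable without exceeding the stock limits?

Top feasible selections:
- 1×item 1 + 2×item 2 + 3×item 4: time 51, value 124
- 2×item 2 + 1×item 3 + 3×item 4: time 50, value 123
- 2×item 2 + 3×item 4: time 40, value 111
- 1×item 1 + 2×item 2 + 2×item 4: time 43, value 109
Best: 124 marks.

124 marks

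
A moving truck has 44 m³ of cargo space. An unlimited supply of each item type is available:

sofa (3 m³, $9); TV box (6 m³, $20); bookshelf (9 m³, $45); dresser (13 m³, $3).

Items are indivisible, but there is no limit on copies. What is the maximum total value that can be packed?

$200

Best value-per-unit is bookshelf at 45/9; filling with it alone gives 4×45 = 180.
Optimal mix: 1×TV box + 4×bookshelf → volume 42, value 200.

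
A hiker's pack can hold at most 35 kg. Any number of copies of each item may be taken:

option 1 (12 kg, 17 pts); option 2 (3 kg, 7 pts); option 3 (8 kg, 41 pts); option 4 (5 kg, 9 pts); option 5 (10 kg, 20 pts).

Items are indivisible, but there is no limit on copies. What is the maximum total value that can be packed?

Best value-per-unit is option 3 at 41/8; filling with it alone gives 4×41 = 164.
Optimal mix: 1×option 2 + 4×option 3 → weight 35, value 171.

171 pts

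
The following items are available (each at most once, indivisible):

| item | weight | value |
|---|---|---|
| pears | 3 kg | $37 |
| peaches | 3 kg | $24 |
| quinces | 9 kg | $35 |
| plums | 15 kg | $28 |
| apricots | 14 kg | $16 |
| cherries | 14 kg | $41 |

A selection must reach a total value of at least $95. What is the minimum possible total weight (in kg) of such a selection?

15

Subsets with value ≥ 95, sorted by total weight:
- pears+peaches+quinces: weight 15, value 96
- pears+peaches+cherries: weight 20, value 102
Minimum weight: 15 kg.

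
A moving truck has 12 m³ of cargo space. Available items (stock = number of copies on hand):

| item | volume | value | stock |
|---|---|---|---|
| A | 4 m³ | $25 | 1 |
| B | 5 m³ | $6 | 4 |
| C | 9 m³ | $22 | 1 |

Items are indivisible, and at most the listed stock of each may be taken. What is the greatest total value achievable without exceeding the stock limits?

$31

Best selections within volume 12 and stock limits:
- 1×A + 1×B: volume 9, value 31
- 1×A: volume 4, value 25
Best: $31.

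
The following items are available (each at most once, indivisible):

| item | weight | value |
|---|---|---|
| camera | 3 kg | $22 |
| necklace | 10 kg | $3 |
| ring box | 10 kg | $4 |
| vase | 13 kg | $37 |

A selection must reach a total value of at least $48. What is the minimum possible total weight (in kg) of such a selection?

16

Subsets with value ≥ 48, sorted by total weight:
- camera+vase: weight 16, value 59
- camera+ring box+vase: weight 26, value 63
- camera+necklace+vase: weight 26, value 62
Minimum weight: 16 kg.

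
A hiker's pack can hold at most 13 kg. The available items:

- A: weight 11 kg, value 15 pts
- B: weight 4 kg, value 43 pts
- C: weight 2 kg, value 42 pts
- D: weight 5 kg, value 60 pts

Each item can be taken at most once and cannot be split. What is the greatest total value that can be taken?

145 pts

Check high-value combinations within 13 kg:
- B+C+D: weight 4+2+5=11, value 43+42+60=145
- B+D: weight 4+5=9, value 43+60=103
- C+D: weight 2+5=7, value 42+60=102
Best: 145 pts.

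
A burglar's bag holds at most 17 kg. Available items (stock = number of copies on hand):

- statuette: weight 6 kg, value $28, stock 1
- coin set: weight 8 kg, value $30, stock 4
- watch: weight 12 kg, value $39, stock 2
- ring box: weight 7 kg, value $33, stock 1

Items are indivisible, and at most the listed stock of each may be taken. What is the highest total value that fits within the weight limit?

$63

Best selections within weight 17 and stock limits:
- 1×coin set + 1×ring box: weight 15, value 63
- 1×statuette + 1×ring box: weight 13, value 61
- 2×coin set: weight 16, value 60
- 1×statuette + 1×coin set: weight 14, value 58
Best: $63.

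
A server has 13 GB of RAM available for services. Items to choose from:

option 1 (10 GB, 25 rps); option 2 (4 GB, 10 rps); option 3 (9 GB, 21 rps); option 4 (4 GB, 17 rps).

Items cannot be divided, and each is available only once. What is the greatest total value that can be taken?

Check high-value combinations within 13 GB:
- option 3+option 4: memory 9+4=13, value 21+17=38
- option 2+option 3: memory 4+9=13, value 10+21=31
- option 2+option 4: memory 4+4=8, value 10+17=27
Best: 38 rps.

38 rps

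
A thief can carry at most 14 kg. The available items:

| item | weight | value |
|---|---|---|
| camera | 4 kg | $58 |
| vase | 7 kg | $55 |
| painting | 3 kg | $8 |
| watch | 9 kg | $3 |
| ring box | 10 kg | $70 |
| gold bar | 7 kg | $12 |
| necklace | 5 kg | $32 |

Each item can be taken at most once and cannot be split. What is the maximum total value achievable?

Check high-value combinations within 14 kg:
- camera+ring box: weight 4+10=14, value 58+70=128
- camera+vase+painting: weight 4+7+3=14, value 58+55+8=121
- camera+vase: weight 4+7=11, value 58+55=113
Best: $128.

$128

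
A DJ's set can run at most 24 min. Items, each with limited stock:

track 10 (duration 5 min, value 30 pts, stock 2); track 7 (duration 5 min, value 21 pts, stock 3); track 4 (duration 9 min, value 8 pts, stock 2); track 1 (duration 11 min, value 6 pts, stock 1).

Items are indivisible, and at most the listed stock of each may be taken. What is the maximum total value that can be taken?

Top feasible selections:
- 2×track 10 + 2×track 7: duration 20, value 102
- 1×track 10 + 3×track 7: duration 20, value 93
- 2×track 10 + 1×track 7 + 1×track 4: duration 24, value 89
Best: 102 pts.

102 pts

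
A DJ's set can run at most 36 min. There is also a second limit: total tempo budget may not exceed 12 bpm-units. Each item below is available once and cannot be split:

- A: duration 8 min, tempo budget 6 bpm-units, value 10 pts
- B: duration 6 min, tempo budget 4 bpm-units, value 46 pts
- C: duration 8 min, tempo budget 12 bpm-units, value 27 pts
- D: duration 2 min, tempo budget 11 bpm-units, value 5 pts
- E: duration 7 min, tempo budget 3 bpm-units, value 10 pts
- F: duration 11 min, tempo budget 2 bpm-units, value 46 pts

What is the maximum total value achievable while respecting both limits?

Feasible sets respecting both limits:
- A+B+F: duration 25, tempo budget 12, value 102
- B+E+F: duration 24, tempo budget 9, value 102
- B+F: duration 17, tempo budget 6, value 92
Best: 102 pts.

102 pts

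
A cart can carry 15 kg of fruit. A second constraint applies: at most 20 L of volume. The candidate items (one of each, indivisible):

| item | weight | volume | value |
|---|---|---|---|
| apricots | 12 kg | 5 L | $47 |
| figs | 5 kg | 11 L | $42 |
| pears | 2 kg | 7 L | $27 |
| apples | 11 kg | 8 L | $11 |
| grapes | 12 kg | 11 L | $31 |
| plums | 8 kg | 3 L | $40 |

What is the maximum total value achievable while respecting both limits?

Feasible sets respecting both limits:
- figs+plums: weight 13, volume 14, value 82
- apricots+pears: weight 14, volume 12, value 74
- figs+pears: weight 7, volume 18, value 69
Best: $82.

$82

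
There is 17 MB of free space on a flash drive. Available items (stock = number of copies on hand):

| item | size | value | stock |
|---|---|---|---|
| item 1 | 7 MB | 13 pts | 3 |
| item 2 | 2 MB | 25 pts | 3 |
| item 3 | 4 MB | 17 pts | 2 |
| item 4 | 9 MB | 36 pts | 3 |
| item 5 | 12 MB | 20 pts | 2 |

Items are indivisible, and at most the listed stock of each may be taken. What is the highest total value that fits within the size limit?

Best selections within size 17 and stock limits:
- 3×item 2 + 1×item 4: size 15, value 111
- 3×item 2 + 2×item 3: size 14, value 109
Best: 111 pts.

111 pts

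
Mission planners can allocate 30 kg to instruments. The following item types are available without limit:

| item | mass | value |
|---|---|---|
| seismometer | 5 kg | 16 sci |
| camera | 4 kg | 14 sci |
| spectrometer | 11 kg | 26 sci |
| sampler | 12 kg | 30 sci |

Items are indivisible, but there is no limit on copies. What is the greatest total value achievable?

102 sci

Best value-per-unit is camera at 14/4; filling with it alone gives 7×14 = 98.
Optimal mix: 2×seismometer + 5×camera → mass 30, value 102.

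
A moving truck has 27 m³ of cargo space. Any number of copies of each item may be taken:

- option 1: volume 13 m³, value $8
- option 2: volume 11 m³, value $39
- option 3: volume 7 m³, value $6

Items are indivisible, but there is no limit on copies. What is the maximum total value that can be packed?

$78

Best value-per-unit is option 2 at 39/11, and filling with it alone uses volume 2×11=22. No mix of the others beats 2×39 = 78.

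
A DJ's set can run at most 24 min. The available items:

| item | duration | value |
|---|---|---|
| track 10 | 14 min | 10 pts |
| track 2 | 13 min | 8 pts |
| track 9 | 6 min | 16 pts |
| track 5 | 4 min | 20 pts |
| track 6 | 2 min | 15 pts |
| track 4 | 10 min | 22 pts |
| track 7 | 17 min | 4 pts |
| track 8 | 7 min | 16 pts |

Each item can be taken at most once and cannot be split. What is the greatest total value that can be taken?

73 pts

This is a 0/1 knapsack; check combinations near the capacity.
- track 9+track 5+track 6+track 4: duration 6+4+2+10=22, value 16+20+15+22=73
- track 5+track 6+track 4+track 8: duration 4+2+10+7=23, value 20+15+22+16=73
- track 9+track 5+track 6+track 8: duration 6+4+2+7=19, value 16+20+15+16=67
- track 9+track 5+track 4: duration 6+4+10=20, value 16+20+22=58
- track 5+track 4+track 8: duration 4+10+7=21, value 20+22+16=58
Best: 73 pts.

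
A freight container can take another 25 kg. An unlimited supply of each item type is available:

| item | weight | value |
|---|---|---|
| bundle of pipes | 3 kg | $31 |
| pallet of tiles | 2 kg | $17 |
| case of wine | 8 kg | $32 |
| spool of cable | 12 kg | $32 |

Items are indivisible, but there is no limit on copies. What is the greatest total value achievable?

Best value-per-unit is bundle of pipes at 31/3; filling with it alone gives 8×31 = 248.
Optimal mix: 7×bundle of pipes + 2×pallet of tiles → weight 25, value 251.

$251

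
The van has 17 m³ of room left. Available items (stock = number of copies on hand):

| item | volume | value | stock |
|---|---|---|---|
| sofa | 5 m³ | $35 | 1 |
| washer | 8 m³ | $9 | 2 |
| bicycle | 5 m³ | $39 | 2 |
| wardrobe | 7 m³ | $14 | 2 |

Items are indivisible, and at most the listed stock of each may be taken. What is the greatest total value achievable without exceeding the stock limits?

Best selections within volume 17 and stock limits:
- 1×sofa + 2×bicycle: volume 15, value 113
- 2×bicycle + 1×wardrobe: volume 17, value 92
- 1×sofa + 1×bicycle + 1×wardrobe: volume 17, value 88
- 2×bicycle: volume 10, value 78
Best: $113.

$113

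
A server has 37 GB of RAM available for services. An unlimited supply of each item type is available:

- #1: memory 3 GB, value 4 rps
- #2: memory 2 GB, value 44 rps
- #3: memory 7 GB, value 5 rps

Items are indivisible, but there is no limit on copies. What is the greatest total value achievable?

792 rps

Best value-per-unit is #2 at 44/2, and filling with it alone uses memory 18×2=36. No mix of the others beats 18×44 = 792.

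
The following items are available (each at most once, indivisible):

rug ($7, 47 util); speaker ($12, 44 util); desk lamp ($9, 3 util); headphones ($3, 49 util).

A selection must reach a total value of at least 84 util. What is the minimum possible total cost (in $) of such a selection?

Subsets with value ≥ 84, sorted by total cost:
- rug+headphones: cost 10, value 96
- speaker+headphones: cost 15, value 93
- rug+desk lamp+headphones: cost 19, value 99
- rug+speaker: cost 19, value 91
Minimum cost: 10 $.

10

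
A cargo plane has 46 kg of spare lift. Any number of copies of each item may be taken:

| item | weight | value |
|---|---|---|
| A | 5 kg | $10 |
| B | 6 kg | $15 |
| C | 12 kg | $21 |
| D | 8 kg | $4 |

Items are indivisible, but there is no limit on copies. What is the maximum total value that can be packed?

Best value-per-unit is B at 15/6; filling with it alone gives 7×15 = 105.
Optimal mix: 2×A + 6×B → weight 46, value 110.

$110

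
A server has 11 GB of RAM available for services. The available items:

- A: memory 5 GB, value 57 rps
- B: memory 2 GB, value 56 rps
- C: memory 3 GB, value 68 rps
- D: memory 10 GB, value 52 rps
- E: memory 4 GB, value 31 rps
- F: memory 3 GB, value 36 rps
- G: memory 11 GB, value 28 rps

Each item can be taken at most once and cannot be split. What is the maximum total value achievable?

181 rps

This is a 0/1 knapsack; check combinations near the capacity.
- A+B+C: memory 5+2+3=10, value 57+56+68=181
- A+C+F: memory 5+3+3=11, value 57+68+36=161
- B+C+F: memory 2+3+3=8, value 56+68+36=160
Best: 181 rps.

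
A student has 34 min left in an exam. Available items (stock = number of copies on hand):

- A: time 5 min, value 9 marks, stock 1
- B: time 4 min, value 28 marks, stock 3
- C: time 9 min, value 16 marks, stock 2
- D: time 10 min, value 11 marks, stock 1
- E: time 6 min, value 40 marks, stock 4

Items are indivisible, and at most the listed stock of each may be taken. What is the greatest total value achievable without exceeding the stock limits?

216 marks

Top feasible selections:
- 2×B + 4×E: time 32, value 216
- 3×B + 3×E: time 30, value 204
- 1×A + 1×B + 4×E: time 33, value 197
Best: 216 marks.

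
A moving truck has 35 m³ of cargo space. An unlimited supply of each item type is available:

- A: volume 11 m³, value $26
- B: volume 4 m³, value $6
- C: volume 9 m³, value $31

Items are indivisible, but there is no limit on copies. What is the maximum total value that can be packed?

$105

Best value-per-unit is C at 31/9; filling with it alone gives 3×31 = 93.
Optimal mix: 2×B + 3×C → volume 35, value 105.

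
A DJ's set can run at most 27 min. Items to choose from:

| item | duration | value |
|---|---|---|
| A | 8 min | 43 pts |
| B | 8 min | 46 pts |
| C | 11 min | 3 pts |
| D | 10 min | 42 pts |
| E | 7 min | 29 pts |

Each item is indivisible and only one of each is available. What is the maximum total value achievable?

131 pts

Check high-value combinations within 27 min:
- A+B+D: duration 8+8+10=26, value 43+46+42=131
- A+B+E: duration 8+8+7=23, value 43+46+29=118
- B+D+E: duration 8+10+7=25, value 46+42+29=117
- A+D+E: duration 8+10+7=25, value 43+42+29=114
- A+B+C: duration 8+8+11=27, value 43+46+3=92
Best: 131 pts.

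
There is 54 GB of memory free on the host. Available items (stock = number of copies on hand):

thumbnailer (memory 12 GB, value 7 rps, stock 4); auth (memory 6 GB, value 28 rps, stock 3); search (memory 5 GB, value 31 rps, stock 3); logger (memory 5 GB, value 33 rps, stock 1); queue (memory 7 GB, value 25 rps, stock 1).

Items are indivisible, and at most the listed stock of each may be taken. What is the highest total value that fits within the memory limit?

235 rps

Top feasible selections:
- 3×auth + 3×search + 1×logger + 1×queue: memory 45, value 235
- 1×thumbnailer + 3×auth + 3×search + 1×logger: memory 50, value 217
Best: 235 rps.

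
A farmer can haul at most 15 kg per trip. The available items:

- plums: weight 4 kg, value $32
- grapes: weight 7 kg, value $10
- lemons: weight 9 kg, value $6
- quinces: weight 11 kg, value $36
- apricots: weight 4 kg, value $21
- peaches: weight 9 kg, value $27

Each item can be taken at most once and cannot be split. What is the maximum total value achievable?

Check high-value combinations within 15 kg:
- plums+quinces: weight 4+11=15, value 32+36=68
- plums+grapes+apricots: weight 4+7+4=15, value 32+10+21=63
- plums+peaches: weight 4+9=13, value 32+27=59
- quinces+apricots: weight 11+4=15, value 36+21=57
Best: $68.

$68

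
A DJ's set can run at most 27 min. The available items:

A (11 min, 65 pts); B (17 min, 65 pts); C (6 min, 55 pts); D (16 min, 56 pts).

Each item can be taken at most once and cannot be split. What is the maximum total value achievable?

Check high-value combinations within 27 min:
- A+D: duration 11+16=27, value 65+56=121
- A+C: duration 11+6=17, value 65+55=120
- B+C: duration 17+6=23, value 65+55=120
- C+D: duration 6+16=22, value 55+56=111
Best: 121 pts.

121 pts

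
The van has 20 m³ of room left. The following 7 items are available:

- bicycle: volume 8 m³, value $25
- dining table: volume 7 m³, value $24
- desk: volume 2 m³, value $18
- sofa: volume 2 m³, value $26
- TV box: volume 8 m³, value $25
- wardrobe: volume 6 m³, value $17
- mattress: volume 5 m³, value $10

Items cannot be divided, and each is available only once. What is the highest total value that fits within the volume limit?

$94

Check high-value combinations within 20 m³:
- bicycle+desk+sofa+TV box: volume 8+2+2+8=20, value 25+18+26+25=94
- bicycle+dining table+desk+sofa: volume 8+7+2+2=19, value 25+24+18+26=93
- dining table+desk+sofa+TV box: volume 7+2+2+8=19, value 24+18+26+25=93
- bicycle+desk+sofa+wardrobe: volume 8+2+2+6=18, value 25+18+26+17=86
Best: $94.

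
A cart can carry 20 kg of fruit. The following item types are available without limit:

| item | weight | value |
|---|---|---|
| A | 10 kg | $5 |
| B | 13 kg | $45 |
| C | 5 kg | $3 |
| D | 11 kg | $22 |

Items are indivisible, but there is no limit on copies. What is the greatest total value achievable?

$48

Best value-per-unit is B at 45/13; filling with it alone gives 1×45 = 45.
Optimal mix: 1×B + 1×C → weight 18, value 48.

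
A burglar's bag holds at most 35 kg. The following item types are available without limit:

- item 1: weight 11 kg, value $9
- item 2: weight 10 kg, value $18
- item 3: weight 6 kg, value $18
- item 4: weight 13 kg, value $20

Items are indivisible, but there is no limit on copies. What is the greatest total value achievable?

Best value-per-unit is item 3 at 18/6; filling with it alone gives 5×18 = 90.
Optimal mix: 1×item 2 + 4×item 3 → weight 34, value 90.

$90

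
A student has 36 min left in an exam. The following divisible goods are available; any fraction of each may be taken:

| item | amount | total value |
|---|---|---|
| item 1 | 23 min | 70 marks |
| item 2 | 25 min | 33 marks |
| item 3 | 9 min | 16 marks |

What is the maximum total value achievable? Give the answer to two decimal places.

91.28

Take in order of value per unit:
- item 1 (70/23 per unit): all 23 → value 70, running total 70.00
- item 3 (16/9 per unit): all 9 → value 16, running total 86.00
- item 2 (33/25 per unit): 4 of 25 → value 4×33/25 = 5.2800, running total 91.28
Total 91.28.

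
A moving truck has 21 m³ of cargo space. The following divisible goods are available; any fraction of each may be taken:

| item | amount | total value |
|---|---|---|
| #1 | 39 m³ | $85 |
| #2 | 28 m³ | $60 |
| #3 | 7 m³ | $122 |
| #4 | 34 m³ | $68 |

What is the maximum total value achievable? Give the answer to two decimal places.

152.51

Take in order of value per unit:
- #3 (122/7 per unit): all 7 → value 122, running total 122.00
- #1 (85/39 per unit): 14 of 39 → value 14×85/39 = 30.5128, running total 152.51
Total 152.51.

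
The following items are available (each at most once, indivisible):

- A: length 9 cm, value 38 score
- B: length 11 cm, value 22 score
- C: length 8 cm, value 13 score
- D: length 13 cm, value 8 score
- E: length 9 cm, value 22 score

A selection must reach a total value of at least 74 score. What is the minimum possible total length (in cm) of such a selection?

29

Subsets with value ≥ 74, sorted by total length:
- A+B+E: length 29, value 82
- A+B+C+E: length 37, value 95
- A+C+D+E: length 39, value 81
- A+B+C+D: length 41, value 81
Minimum length: 29 cm.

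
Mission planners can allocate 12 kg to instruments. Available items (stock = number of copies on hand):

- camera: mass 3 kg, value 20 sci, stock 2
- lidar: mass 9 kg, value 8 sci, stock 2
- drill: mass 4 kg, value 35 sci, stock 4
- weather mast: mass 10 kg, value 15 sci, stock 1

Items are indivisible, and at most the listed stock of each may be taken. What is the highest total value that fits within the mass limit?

Best selections within mass 12 and stock limits:
- 3×drill: mass 12, value 105
- 1×camera + 2×drill: mass 11, value 90
Best: 105 sci.

105 sci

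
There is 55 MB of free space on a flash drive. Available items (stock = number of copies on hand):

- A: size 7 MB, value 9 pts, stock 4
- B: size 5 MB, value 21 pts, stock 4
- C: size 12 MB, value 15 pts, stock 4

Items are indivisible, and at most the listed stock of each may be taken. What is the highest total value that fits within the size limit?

126 pts

Top feasible selections:
- 3×A + 4×B + 1×C: size 53, value 126
- 1×A + 4×B + 2×C: size 51, value 123
- 4×A + 4×B: size 48, value 120
- 2×A + 4×B + 1×C: size 46, value 117
Best: 126 pts.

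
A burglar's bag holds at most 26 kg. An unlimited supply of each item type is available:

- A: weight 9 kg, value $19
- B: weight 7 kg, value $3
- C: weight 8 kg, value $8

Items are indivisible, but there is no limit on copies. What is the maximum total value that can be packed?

Best value-per-unit is A at 19/9; filling with it alone gives 2×19 = 38.
Optimal mix: 2×A + 1×C → weight 26, value 46.

$46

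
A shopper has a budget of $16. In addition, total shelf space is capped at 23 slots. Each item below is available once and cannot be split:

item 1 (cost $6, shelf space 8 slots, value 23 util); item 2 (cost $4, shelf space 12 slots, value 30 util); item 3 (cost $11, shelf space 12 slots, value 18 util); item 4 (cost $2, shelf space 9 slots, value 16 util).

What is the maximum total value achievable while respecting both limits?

Feasible sets respecting both limits:
- item 1+item 2: cost 10, shelf space 20, value 53
- item 2+item 4: cost 6, shelf space 21, value 46
- item 1+item 4: cost 8, shelf space 17, value 39
- item 3+item 4: cost 13, shelf space 21, value 34
Best: 53 util.

53 util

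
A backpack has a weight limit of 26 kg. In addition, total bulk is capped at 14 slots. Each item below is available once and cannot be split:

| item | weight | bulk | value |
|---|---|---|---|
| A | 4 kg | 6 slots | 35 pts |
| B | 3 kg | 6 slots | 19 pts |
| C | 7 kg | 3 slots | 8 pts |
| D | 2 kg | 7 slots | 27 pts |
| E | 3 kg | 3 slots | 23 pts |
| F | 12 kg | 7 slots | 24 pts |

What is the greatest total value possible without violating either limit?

Feasible sets respecting both limits:
- A+C+E: weight 14, bulk 12, value 66
- A+D: weight 6, bulk 13, value 62
- A+F: weight 16, bulk 13, value 59
Best: 66 pts.

66 pts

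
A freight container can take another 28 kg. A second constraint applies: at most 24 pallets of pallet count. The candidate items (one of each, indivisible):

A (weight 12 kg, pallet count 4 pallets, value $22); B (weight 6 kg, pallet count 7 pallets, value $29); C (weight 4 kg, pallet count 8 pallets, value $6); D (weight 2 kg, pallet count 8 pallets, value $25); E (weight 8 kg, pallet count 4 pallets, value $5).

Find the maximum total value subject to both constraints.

$81

Feasible sets respecting both limits:
- A+B+D+E: weight 28, pallet count 23, value 81
- A+B+D: weight 20, pallet count 19, value 76
- B+C+D: weight 12, pallet count 23, value 60
- B+D+E: weight 16, pallet count 19, value 59
Best: $81.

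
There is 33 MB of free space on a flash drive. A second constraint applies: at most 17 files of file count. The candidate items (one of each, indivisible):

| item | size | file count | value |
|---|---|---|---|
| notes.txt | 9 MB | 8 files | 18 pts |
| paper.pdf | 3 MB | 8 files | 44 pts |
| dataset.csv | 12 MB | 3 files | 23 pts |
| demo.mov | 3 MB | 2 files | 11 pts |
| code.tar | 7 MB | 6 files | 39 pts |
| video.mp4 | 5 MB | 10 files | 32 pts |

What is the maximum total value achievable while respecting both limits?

Feasible sets respecting both limits:
- paper.pdf+dataset.csv+code.tar: size 22, file count 17, value 106
- paper.pdf+demo.mov+code.tar: size 13, file count 16, value 94
- paper.pdf+code.tar: size 10, file count 14, value 83
Best: 106 pts.

106 pts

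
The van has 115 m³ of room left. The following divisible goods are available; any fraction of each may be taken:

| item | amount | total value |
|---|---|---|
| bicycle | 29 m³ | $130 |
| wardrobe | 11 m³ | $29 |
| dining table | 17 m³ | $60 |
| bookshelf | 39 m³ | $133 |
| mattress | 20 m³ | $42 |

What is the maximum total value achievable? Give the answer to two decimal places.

391.90

Take in order of value per unit:
- bicycle (130/29 per unit): all 29 → value 130, running total 130.00
- dining table (60/17 per unit): all 17 → value 60, running total 190.00
- bookshelf (133/39 per unit): all 39 → value 133, running total 323.00
- wardrobe (29/11 per unit): all 11 → value 29, running total 352.00
- mattress (42/20 per unit): 19 of 20 → value 19×42/20 = 39.9000, running total 391.90
Total 391.90.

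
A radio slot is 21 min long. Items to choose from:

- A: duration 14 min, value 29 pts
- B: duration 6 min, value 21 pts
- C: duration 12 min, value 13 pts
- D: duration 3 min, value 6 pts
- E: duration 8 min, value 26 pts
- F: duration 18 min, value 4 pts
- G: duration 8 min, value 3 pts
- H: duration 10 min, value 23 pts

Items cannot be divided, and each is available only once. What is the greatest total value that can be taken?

Check high-value combinations within 21 min:
- D+E+H: duration 3+8+10=21, value 6+26+23=55
- B+D+E: duration 6+3+8=17, value 21+6+26=53
- B+D+H: duration 6+3+10=19, value 21+6+23=50
- A+B: duration 14+6=20, value 29+21=50
- E+H: duration 8+10=18, value 26+23=49
Best: 55 pts.

55 pts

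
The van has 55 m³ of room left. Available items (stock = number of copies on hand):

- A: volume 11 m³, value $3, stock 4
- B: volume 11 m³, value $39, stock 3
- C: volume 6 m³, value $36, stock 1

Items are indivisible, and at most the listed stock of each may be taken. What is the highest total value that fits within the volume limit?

Best selections within volume 55 and stock limits:
- 1×A + 3×B + 1×C: volume 50, value 156
- 3×B + 1×C: volume 39, value 153
Best: $156.

$156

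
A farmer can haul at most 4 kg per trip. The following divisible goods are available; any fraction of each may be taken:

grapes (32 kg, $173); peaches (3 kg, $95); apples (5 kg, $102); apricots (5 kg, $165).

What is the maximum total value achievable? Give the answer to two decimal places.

132.00

Take in order of value per unit:
- apricots (165/5 per unit): 4 of 5 → value 4×165/5 = 132.0000, running total 132.00
Total 132.00.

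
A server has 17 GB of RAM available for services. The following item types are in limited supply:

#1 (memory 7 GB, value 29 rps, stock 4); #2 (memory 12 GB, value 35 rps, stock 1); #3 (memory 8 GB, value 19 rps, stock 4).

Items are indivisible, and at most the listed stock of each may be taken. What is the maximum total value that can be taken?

Best selections within memory 17 and stock limits:
- 2×#1: memory 14, value 58
- 1×#1 + 1×#3: memory 15, value 48
- 2×#3: memory 16, value 38
Best: 58 rps.

58 rps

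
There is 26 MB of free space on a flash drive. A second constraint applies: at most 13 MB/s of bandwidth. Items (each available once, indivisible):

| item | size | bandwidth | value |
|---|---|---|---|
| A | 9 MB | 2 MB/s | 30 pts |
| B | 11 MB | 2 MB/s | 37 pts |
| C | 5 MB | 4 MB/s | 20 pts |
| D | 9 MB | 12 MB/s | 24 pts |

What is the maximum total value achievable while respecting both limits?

Feasible sets respecting both limits:
- A+B+C: size 25, bandwidth 8, value 87
- A+B: size 20, bandwidth 4, value 67
- B+C: size 16, bandwidth 6, value 57
- A+C: size 14, bandwidth 6, value 50
Best: 87 pts.

87 pts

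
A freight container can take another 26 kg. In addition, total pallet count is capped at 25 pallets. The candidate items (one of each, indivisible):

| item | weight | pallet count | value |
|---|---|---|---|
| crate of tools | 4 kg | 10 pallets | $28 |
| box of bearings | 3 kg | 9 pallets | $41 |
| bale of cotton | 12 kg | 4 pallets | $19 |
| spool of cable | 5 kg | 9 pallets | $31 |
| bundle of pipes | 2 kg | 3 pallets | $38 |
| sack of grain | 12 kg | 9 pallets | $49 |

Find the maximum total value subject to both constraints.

Feasible sets respecting both limits:
- box of bearings+bale of cotton+spool of cable+bundle of pipes: weight 22, pallet count 25, value 129
- box of bearings+bundle of pipes+sack of grain: weight 17, pallet count 21, value 128
- spool of cable+bundle of pipes+sack of grain: weight 19, pallet count 21, value 118
- crate of tools+bundle of pipes+sack of grain: weight 18, pallet count 22, value 115
Best: $129.

$129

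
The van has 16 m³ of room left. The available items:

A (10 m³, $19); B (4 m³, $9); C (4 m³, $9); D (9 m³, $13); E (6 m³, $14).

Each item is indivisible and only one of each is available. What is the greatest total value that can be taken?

Check high-value combinations within 16 m³:
- A+E: volume 10+6=16, value 19+14=33
- B+C+E: volume 4+4+6=14, value 9+9+14=32
- A+B: volume 10+4=14, value 19+9=28
Best: $33.

$33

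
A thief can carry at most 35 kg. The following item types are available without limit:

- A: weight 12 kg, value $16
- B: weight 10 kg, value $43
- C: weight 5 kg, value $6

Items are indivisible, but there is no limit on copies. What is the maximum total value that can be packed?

$135

Best value-per-unit is B at 43/10; filling with it alone gives 3×43 = 129.
Optimal mix: 3×B + 1×C → weight 35, value 135.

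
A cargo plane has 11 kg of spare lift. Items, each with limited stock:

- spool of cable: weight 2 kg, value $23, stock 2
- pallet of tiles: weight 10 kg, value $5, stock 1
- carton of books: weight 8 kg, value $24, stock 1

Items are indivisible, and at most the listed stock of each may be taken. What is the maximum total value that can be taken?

$47

Top feasible selections:
- 1×spool of cable + 1×carton of books: weight 10, value 47
- 2×spool of cable: weight 4, value 46
- 1×carton of books: weight 8, value 24
- 1×spool of cable: weight 2, value 23
Best: $47.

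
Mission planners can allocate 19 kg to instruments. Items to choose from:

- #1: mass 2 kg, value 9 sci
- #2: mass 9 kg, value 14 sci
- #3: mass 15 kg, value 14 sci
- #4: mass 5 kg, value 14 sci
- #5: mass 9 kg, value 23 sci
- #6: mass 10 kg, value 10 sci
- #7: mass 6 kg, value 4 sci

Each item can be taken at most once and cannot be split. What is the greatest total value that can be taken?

46 sci

Check high-value combinations within 19 kg:
- #1+#4+#5: mass 2+5+9=16, value 9+14+23=46
- #4+#5: mass 5+9=14, value 14+23=37
- #1+#2+#4: mass 2+9+5=16, value 9+14+14=37
- #2+#5: mass 9+9=18, value 14+23=37
- #1+#5+#7: mass 2+9+6=17, value 9+23+4=36
Best: 46 sci.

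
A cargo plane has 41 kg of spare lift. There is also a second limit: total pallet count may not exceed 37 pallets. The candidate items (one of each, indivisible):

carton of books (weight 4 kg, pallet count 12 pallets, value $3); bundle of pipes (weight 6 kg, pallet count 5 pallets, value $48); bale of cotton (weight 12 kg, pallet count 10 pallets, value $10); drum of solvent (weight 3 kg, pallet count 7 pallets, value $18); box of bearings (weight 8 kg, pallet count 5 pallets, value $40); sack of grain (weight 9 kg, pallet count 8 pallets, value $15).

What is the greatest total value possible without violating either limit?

Feasible sets respecting both limits:
- bundle of pipes+bale of cotton+drum of solvent+box of bearings+sack of grain: weight 38, pallet count 35, value 131
- carton of books+bundle of pipes+drum of solvent+box of bearings+sack of grain: weight 30, pallet count 37, value 124
- bundle of pipes+drum of solvent+box of bearings+sack of grain: weight 26, pallet count 25, value 121
Best: $131.

$131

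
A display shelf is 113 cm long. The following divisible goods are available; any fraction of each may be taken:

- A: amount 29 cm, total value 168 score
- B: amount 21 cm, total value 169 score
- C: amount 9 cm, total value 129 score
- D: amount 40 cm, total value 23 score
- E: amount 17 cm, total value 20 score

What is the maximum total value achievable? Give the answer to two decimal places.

507.28

Take in order of value per unit:
- C (129/9 per unit): all 9 → value 129, running total 129.00
- B (169/21 per unit): all 21 → value 169, running total 298.00
- A (168/29 per unit): all 29 → value 168, running total 466.00
- E (20/17 per unit): all 17 → value 20, running total 486.00
- D (23/40 per unit): 37 of 40 → value 37×23/40 = 21.2750, running total 507.28
Total 507.28.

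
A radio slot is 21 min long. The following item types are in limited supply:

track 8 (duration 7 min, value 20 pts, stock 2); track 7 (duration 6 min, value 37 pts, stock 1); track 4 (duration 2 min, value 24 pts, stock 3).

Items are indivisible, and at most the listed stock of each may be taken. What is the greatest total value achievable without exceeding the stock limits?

129 pts

Best selections within duration 21 and stock limits:
- 1×track 8 + 1×track 7 + 3×track 4: duration 19, value 129
- 2×track 8 + 3×track 4: duration 20, value 112
Best: 129 pts.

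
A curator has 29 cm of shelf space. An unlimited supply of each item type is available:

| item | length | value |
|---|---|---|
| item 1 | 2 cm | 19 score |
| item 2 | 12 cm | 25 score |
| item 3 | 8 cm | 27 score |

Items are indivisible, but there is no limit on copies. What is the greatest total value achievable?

266 score

Best value-per-unit is item 1 at 19/2, and filling with it alone uses length 14×2=28. No mix of the others beats 14×19 = 266.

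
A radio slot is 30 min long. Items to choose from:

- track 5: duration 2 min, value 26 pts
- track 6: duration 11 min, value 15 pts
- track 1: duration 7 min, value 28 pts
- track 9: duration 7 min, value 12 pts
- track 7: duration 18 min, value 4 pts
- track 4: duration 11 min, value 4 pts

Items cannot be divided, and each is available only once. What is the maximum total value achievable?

81 pts

This is a 0/1 knapsack; check combinations near the capacity.
- track 5+track 6+track 1+track 9: duration 2+11+7+7=27, value 26+15+28+12=81
- track 5+track 1+track 9+track 4: duration 2+7+7+11=27, value 26+28+12+4=70
- track 5+track 6+track 1: duration 2+11+7=20, value 26+15+28=69
Best: 81 pts.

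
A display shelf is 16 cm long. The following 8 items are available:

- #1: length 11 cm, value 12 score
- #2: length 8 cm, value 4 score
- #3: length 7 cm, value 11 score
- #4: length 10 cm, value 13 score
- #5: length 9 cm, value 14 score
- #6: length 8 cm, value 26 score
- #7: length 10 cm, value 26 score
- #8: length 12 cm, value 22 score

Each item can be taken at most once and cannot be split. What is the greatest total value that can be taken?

37 score

Check high-value combinations within 16 cm:
- #3+#6: length 7+8=15, value 11+26=37
- #2+#6: length 8+8=16, value 4+26=30
- #6: length 8, value 26
Best: 37 score.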